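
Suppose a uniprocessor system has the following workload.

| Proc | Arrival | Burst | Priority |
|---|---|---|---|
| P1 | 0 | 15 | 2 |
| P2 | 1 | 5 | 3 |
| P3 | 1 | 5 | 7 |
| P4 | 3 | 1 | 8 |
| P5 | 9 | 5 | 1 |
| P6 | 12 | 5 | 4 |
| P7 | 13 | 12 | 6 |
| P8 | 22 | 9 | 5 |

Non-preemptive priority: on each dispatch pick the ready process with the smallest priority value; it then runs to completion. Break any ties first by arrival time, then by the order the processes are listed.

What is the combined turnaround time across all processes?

Timeline: | P1 0-15 | P5 15-20 | P2 20-25 | P6 25-30 | P8 30-39 | P7 39-51 | P3 51-56 | P4 56-57 |
Completion: P1=15  P2=25  P3=56  P4=57  P5=20  P6=30  P7=51  P8=39
Turnaround = completion − arrival: P1=15, P2=24, P3=55, P4=54, P5=11, P6=18, P7=38, P8=17
Total turnaround = 15 + 24 + 55 + 54 + 11 + 18 + 38 + 17 = 232

232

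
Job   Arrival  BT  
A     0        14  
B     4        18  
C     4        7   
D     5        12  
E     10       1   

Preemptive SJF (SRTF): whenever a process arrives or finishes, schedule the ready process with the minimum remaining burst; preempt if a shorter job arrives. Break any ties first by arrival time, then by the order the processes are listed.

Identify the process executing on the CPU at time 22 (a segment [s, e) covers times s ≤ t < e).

Schedule: | A 0-4 | C 4-11 | E 11-12 | A 12-22 | D 22-34 | B 34-52 |
Completion: A=22  B=52  C=11  D=34  E=12
Turnaround (C−A): A=22  B=48  C=7  D=29  E=2

D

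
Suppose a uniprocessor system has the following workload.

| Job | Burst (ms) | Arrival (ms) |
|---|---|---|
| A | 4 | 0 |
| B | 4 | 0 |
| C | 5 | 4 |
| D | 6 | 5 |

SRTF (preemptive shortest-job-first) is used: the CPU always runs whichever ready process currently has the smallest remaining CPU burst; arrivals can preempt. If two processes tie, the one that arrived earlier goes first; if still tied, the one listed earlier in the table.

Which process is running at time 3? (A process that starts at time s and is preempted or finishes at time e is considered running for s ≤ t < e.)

A

Gantt: | A 0-4 | B 4-8 | C 8-13 | D 13-19 |
Completion: A=4  B=8  C=13  D=19
Turnaround (C−A): A=4  B=8  C=9  D=14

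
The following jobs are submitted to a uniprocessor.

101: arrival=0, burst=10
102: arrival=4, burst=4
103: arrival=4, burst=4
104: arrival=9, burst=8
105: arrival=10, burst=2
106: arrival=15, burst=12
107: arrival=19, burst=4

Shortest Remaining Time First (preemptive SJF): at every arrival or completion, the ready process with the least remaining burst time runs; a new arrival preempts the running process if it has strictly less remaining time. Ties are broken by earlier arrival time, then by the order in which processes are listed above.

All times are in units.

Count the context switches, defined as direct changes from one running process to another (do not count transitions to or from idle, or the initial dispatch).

7

Schedule: | 101 0-4 | 102 4-8 | 103 8-12 | 105 12-14 | 101 14-20 | 107 20-24 | 104 24-32 | 106 32-44 |
Completion: 101=20  102=8  103=12  104=32  105=14  106=44  107=24
Turnaround (C−A): 101=20  102=4  103=8  104=23  105=4  106=29  107=5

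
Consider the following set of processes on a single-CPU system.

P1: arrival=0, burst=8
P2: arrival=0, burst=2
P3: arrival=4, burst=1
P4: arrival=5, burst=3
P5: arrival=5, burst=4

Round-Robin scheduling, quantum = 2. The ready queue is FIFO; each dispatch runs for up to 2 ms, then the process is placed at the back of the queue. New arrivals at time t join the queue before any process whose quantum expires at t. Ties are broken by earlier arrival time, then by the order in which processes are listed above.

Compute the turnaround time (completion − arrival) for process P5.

Schedule: | P1 0-2 | P2 2-4 | P1 4-6 | P3 6-7 | P4 7-9 | P5 9-11 | P1 11-13 | P4 13-14 | P5 14-16 | P1 16-18 |
Completion: P1=18  P2=4  P3=7  P4=14  P5=16
Turnaround (C−A): P1=18  P2=4  P3=3  P4=9  P5=11
Turnaround(P5) = completion − arrival = 16 − 5 = 11

11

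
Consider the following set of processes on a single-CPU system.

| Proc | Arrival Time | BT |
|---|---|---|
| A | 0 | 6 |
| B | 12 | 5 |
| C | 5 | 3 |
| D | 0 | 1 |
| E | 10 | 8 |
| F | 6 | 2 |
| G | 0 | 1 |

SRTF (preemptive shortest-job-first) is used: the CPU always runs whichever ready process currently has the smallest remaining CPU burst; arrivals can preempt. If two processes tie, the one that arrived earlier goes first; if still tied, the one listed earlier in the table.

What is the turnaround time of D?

1

Timeline: | D 0-1 | G 1-2 | A 2-8 | F 8-10 | C 10-13 | B 13-18 | E 18-26 |
Completion: A=8  B=18  C=13  D=1  E=26  F=10  G=2
Turnaround (C−A): A=8  B=6  C=8  D=1  E=16  F=4  G=2
Turnaround(D) = completion − arrival = 1 − 0 = 1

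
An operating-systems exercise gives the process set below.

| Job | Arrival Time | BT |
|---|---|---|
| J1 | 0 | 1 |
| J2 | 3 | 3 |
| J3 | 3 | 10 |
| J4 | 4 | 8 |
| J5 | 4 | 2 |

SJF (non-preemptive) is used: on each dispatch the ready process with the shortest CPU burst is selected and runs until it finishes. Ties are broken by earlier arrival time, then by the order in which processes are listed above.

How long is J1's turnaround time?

1

Schedule: | J1 0-1 | idle 1-3 | J2 3-6 | J5 6-8 | J4 8-16 | J3 16-26 |
Completion: J1=1  J2=6  J3=26  J4=16  J5=8
Turnaround(J1) = completion − arrival = 1 − 0 = 1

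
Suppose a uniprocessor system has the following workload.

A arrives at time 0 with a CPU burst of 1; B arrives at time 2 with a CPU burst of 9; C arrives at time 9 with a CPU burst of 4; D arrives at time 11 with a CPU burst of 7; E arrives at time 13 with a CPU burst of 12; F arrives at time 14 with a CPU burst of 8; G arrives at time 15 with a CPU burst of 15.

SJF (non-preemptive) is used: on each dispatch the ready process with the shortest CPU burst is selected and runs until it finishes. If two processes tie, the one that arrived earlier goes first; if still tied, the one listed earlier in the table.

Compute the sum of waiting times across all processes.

58

Schedule: | A 0-1 | idle 1-2 | B 2-11 | C 11-15 | D 15-22 | F 22-30 | E 30-42 | G 42-57 |
Completion: A=1  B=11  C=15  D=22  E=42  F=30  G=57
Turnaround (C−A): A=1  B=9  C=6  D=11  E=29  F=16  G=42
Waiting = turnaround − burst: A=0, B=0, C=2, D=4, E=17, F=8, G=27
Total waiting = 0 + 0 + 2 + 4 + 17 + 8 + 27 = 58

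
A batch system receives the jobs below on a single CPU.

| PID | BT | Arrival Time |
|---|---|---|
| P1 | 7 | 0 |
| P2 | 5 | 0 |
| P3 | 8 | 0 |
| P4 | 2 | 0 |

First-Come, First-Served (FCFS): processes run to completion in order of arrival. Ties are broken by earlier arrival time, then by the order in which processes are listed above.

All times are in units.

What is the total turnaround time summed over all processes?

Timeline: | P1 0-7 | P2 7-12 | P3 12-20 | P4 20-22 |
Completion: P1=7  P2=12  P3=20  P4=22
Turnaround (C−A): P1=7  P2=12  P3=20  P4=22
Turnaround = completion − arrival: P1=7, P2=12, P3=20, P4=22
Total turnaround = 7 + 12 + 20 + 22 = 61

61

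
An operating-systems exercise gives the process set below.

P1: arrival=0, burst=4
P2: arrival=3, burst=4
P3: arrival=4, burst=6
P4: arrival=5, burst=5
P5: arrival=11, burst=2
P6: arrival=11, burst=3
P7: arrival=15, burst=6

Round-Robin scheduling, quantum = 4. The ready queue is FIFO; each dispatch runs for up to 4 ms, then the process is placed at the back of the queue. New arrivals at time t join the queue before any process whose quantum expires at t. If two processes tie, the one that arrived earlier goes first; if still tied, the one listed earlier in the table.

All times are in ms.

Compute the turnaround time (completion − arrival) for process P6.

Gantt: | P1 0-4 | P2 4-8 | P3 8-12 | P4 12-16 | P5 16-18 | P6 18-21 | P3 21-23 | P7 23-27 | P4 27-28 | P7 28-30 |
Completion: P1=4  P2=8  P3=23  P4=28  P5=18  P6=21  P7=30
Turnaround(P6) = completion − arrival = 21 − 11 = 10

10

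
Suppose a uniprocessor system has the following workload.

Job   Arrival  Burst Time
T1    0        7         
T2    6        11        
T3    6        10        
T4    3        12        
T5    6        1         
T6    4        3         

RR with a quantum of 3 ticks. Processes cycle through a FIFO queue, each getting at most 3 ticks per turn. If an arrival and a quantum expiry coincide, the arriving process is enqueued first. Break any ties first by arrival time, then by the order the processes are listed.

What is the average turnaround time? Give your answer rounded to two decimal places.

Gantt: | T1 0-3 | T4 3-6 | T1 6-9 | T6 9-12 | T2 12-15 | T3 15-18 | T5 18-19 | T4 19-22 | T1 22-23 | T2 23-26 | T3 26-29 | T4 29-32 | T2 32-35 | T3 35-38 | T4 38-41 | T2 41-43 | T3 43-44 |
Completion: T1=23  T2=43  T3=44  T4=41  T5=19  T6=12
Turnaround (C−A): T1=23  T2=37  T3=38  T4=38  T5=13  T6=8
Turnaround times: T1=23, T2=37, T3=38, T4=38, T5=13, T6=8
Average turnaround = (23+37+38+38+13+8) / 6 = 157/6 = 26.17

26.17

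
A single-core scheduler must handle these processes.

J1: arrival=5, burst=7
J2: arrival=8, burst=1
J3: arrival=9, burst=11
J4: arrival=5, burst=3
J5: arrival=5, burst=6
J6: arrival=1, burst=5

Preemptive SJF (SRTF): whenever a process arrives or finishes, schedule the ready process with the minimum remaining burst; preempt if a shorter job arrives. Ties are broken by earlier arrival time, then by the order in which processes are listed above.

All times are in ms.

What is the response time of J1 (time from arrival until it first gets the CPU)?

11

Schedule: | idle 0-1 | J6 1-6 | J4 6-9 | J2 9-10 | J5 10-16 | J1 16-23 | J3 23-34 |
Completion: J1=23  J2=10  J3=34  J4=9  J5=16  J6=6
Turnaround (C−A): J1=18  J2=2  J3=25  J4=4  J5=11  J6=5
Response(J1) = first start − arrival = 16 − 5 = 11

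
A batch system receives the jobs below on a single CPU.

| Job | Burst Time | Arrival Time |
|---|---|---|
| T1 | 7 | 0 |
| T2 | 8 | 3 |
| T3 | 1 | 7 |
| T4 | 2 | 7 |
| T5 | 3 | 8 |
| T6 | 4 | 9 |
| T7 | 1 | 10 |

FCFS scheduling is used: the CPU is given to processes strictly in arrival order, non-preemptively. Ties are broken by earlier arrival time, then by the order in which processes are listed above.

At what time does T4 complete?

18

Gantt: | T1 0-7 | T2 7-15 | T3 15-16 | T4 16-18 | T5 18-21 | T6 21-25 | T7 25-26 |
Completion: T1=7  T2=15  T3=16  T4=18  T5=21  T6=25  T7=26
Turnaround (C−A): T1=7  T2=12  T3=9  T4=11  T5=13  T6=16  T7=16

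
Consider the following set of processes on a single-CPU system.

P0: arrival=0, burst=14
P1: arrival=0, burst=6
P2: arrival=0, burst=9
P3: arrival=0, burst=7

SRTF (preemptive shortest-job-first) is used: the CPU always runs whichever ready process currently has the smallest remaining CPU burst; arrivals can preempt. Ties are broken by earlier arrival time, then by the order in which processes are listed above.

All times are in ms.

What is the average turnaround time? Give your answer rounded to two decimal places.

19.25

Timeline: | P1 0-6 | P3 6-13 | P2 13-22 | P0 22-36 |
Completion: P0=36  P1=6  P2=22  P3=13
Turnaround (C−A): P0=36  P1=6  P2=22  P3=13
Turnaround times: P0=36, P1=6, P2=22, P3=13
Average turnaround = (36+6+22+13) / 4 = 77/4 = 19.25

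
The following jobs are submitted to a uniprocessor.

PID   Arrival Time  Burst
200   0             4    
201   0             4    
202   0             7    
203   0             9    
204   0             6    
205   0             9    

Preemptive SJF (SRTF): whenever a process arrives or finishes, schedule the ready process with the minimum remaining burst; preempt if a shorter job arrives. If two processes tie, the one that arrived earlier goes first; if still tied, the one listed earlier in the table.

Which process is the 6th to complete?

205

Timeline: | 200 0-4 | 201 4-8 | 204 8-14 | 202 14-21 | 203 21-30 | 205 30-39 |
Completion: 200=4  201=8  202=21  203=30  204=14  205=39
Finish order: 200 → 201 → 204 → 202 → 203 → 205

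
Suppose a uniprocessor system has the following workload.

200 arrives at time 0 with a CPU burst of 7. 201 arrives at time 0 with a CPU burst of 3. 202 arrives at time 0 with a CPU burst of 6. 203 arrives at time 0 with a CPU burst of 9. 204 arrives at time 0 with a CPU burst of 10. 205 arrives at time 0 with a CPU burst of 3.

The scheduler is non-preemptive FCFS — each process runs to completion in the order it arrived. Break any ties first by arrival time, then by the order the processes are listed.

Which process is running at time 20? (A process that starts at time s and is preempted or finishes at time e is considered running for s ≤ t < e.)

203

Gantt: | 200 0-7 | 201 7-10 | 202 10-16 | 203 16-25 | 204 25-35 | 205 35-38 |
Completion: 200=7  201=10  202=16  203=25  204=35  205=38
Turnaround (C−A): 200=7  201=10  202=16  203=25  204=35  205=38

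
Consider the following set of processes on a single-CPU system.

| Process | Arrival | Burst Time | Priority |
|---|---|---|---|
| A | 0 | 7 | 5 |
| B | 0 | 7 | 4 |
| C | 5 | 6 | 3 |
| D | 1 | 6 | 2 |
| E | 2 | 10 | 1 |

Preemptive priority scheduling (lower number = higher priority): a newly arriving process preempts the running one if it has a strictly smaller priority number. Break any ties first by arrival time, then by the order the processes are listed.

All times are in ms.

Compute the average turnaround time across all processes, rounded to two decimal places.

Schedule: | B 0-1 | D 1-2 | E 2-12 | D 12-17 | C 17-23 | B 23-29 | A 29-36 |
Completion: A=36  B=29  C=23  D=17  E=12
Turnaround (C−A): A=36  B=29  C=18  D=16  E=10
Turnaround times: A=36, B=29, C=18, D=16, E=10
Average turnaround = (36+29+18+16+10) / 5 = 109/5 = 21.80

21.80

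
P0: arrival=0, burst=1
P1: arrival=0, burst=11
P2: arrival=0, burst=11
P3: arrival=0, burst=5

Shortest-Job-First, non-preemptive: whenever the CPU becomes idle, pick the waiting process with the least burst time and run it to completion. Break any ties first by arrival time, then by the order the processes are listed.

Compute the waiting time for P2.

17

Gantt: | P0 0-1 | P3 1-6 | P1 6-17 | P2 17-28 |
Completion: P0=1  P1=17  P2=28  P3=6
Turnaround (C−A): P0=1  P1=17  P2=28  P3=6
Waiting(P2) = turnaround − burst = 28 − 11 = 17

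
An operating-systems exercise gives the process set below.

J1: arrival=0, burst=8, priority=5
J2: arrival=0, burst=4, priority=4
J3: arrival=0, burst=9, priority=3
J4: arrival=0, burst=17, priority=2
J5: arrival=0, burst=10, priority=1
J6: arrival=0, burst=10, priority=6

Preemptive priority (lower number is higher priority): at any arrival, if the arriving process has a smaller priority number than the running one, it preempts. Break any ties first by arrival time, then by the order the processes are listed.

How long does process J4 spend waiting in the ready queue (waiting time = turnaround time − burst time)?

10

Schedule: | J5 0-10 | J4 10-27 | J3 27-36 | J2 36-40 | J1 40-48 | J6 48-58 |
Completion: J1=48  J2=40  J3=36  J4=27  J5=10  J6=58
Waiting(J4) = turnaround − burst = 27 − 17 = 10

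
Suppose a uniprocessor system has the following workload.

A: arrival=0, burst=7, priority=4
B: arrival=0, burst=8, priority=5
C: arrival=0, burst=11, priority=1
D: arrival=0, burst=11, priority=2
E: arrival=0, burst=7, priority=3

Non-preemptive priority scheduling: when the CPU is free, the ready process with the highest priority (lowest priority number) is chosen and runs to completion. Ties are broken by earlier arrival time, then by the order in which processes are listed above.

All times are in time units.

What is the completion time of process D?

22

Gantt: | C 0-11 | D 11-22 | E 22-29 | A 29-36 | B 36-44 |
Completion: A=36  B=44  C=11  D=22  E=29
Turnaround (C−A): A=36  B=44  C=11  D=22  E=29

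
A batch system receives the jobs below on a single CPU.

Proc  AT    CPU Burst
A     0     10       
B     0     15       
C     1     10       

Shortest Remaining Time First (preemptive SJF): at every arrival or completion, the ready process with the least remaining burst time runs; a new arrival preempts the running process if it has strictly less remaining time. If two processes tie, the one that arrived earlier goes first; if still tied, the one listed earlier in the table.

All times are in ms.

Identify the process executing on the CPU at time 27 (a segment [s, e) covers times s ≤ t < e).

B

Gantt: | A 0-10 | C 10-20 | B 20-35 |
Completion: A=10  B=35  C=20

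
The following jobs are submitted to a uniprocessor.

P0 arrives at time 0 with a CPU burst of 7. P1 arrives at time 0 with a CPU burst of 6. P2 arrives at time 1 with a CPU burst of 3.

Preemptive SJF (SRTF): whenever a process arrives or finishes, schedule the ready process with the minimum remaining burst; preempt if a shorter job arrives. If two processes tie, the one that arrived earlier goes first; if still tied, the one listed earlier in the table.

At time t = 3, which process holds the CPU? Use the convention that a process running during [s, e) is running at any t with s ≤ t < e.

P2

Schedule: | P1 0-1 | P2 1-4 | P1 4-9 | P0 9-16 |
Completion: P0=16  P1=9  P2=4
Turnaround (C−A): P0=16  P1=9  P2=3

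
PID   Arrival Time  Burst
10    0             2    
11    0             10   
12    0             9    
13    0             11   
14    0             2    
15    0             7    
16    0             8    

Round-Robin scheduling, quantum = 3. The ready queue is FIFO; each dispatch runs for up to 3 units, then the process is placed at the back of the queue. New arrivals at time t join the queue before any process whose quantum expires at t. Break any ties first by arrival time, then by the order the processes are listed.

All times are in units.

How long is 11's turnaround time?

Gantt: | 10 0-2 | 11 2-5 | 12 5-8 | 13 8-11 | 14 11-13 | 15 13-16 | 16 16-19 | 11 19-22 | 12 22-25 | 13 25-28 | 15 28-31 | 16 31-34 | 11 34-37 | 12 37-40 | 13 40-43 | 15 43-44 | 16 44-46 | 11 46-47 | 13 47-49 |
Completion: 10=2  11=47  12=40  13=49  14=13  15=44  16=46
Turnaround(11) = completion − arrival = 47 − 0 = 47

47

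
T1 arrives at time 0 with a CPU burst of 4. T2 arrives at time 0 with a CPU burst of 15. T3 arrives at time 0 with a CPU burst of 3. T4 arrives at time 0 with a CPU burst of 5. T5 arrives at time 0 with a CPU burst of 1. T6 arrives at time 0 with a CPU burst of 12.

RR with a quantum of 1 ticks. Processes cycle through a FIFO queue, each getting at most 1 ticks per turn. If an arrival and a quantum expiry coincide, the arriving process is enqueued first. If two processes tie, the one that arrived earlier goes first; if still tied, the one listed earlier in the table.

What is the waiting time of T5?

4

Timeline: | T1 0-1 | T2 1-2 | T3 2-3 | T4 3-4 | T5 4-5 | T6 5-6 | T1 6-7 | T2 7-8 | T3 8-9 | T4 9-10 | T6 10-11 | T1 11-12 | T2 12-13 | T3 13-14 | T4 14-15 | T6 15-16 | T1 16-17 | T2 17-18 | T4 18-19 | T6 19-20 | T2 20-21 | T4 21-22 | T6 22-23 | T2 23-24 | T6 24-25 | T2 25-26 | T6 26-27 | T2 27-28 | T6 28-29 | T2 29-30 | T6 30-31 | T2 31-32 | T6 32-33 | T2 33-34 | T6 34-35 | T2 35-36 | T6 36-37 | T2 37-40 |
Completion: T1=17  T2=40  T3=14  T4=22  T5=5  T6=37
Turnaround (C−A): T1=17  T2=40  T3=14  T4=22  T5=5  T6=37
Waiting(T5) = turnaround − burst = 5 − 1 = 4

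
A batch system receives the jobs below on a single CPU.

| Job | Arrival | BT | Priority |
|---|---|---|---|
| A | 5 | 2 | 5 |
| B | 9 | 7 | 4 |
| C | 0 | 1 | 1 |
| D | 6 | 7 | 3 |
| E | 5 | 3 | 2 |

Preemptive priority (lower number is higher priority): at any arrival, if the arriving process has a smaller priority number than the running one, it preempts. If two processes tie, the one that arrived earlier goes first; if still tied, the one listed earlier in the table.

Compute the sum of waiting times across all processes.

25

Schedule: | C 0-1 | idle 1-5 | E 5-8 | D 8-15 | B 15-22 | A 22-24 |
Completion: A=24  B=22  C=1  D=15  E=8
Turnaround (C−A): A=19  B=13  C=1  D=9  E=3
Waiting = turnaround − burst: A=17, B=6, C=0, D=2, E=0
Total waiting = 17 + 6 + 0 + 2 + 0 = 25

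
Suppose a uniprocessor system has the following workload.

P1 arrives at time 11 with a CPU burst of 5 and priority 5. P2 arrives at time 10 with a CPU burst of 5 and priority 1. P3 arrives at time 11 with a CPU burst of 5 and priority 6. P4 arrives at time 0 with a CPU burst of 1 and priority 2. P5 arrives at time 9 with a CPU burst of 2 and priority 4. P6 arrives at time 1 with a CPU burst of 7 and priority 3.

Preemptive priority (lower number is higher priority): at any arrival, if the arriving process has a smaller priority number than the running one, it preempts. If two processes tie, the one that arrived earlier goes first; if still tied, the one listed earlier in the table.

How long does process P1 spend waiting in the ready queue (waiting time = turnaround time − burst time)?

5

Schedule: | P4 0-1 | P6 1-8 | idle 8-9 | P5 9-10 | P2 10-15 | P5 15-16 | P1 16-21 | P3 21-26 |
Completion: P1=21  P2=15  P3=26  P4=1  P5=16  P6=8
Turnaround (C−A): P1=10  P2=5  P3=15  P4=1  P5=7  P6=7
Waiting(P1) = turnaround − burst = 10 − 5 = 5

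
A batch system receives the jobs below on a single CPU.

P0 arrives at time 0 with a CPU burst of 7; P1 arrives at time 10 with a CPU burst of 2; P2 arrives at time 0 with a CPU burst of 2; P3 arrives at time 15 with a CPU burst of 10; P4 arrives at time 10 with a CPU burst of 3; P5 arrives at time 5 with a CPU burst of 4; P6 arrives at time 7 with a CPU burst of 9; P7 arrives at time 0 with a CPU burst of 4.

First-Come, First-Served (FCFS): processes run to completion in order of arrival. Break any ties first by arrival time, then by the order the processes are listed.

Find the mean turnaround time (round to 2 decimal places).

15.63

Timeline: | P0 0-7 | P2 7-9 | P7 9-13 | P5 13-17 | P6 17-26 | P1 26-28 | P4 28-31 | P3 31-41 |
Completion: P0=7  P1=28  P2=9  P3=41  P4=31  P5=17  P6=26  P7=13
Turnaround (C−A): P0=7  P1=18  P2=9  P3=26  P4=21  P5=12  P6=19  P7=13
Turnaround times: P0=7, P1=18, P2=9, P3=26, P4=21, P5=12, P6=19, P7=13
Average turnaround = (7+18+9+26+21+12+19+13) / 8 = 125/8 = 15.63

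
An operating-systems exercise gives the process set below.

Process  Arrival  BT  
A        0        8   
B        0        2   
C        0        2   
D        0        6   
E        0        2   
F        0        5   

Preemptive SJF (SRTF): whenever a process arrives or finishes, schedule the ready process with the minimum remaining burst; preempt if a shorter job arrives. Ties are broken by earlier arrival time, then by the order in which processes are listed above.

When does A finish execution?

25

Timeline: | B 0-2 | C 2-4 | E 4-6 | F 6-11 | D 11-17 | A 17-25 |
Completion: A=25  B=2  C=4  D=17  E=6  F=11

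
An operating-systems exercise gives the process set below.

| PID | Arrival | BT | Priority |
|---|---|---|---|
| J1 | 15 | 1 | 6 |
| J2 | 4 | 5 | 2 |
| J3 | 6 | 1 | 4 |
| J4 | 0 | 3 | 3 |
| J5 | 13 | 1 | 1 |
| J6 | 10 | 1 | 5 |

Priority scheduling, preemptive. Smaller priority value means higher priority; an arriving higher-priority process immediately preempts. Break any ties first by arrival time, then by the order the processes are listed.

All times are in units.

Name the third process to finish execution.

Timeline: | J4 0-3 | idle 3-4 | J2 4-9 | J3 9-10 | J6 10-11 | idle 11-13 | J5 13-14 | idle 14-15 | J1 15-16 |
Completion: J1=16  J2=9  J3=10  J4=3  J5=14  J6=11
Finish order: J4 → J2 → J3 → J6 → J5 → J1

J3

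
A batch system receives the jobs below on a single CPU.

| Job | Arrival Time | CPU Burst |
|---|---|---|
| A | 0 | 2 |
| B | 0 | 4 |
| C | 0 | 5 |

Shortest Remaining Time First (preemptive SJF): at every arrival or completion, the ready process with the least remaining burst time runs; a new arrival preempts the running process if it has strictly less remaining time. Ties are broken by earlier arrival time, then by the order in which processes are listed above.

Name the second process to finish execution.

B

Gantt: | A 0-2 | B 2-6 | C 6-11 |
Completion: A=2  B=6  C=11
Turnaround (C−A): A=2  B=6  C=11
Finish order: A → B → C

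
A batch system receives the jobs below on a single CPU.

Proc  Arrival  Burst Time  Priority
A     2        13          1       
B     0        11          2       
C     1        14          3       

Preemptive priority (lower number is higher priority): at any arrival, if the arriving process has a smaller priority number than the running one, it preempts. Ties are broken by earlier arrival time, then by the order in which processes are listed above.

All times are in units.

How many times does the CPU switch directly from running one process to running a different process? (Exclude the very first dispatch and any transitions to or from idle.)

3

Schedule: | B 0-2 | A 2-15 | B 15-24 | C 24-38 |
Completion: A=15  B=24  C=38
Turnaround (C−A): A=13  B=24  C=37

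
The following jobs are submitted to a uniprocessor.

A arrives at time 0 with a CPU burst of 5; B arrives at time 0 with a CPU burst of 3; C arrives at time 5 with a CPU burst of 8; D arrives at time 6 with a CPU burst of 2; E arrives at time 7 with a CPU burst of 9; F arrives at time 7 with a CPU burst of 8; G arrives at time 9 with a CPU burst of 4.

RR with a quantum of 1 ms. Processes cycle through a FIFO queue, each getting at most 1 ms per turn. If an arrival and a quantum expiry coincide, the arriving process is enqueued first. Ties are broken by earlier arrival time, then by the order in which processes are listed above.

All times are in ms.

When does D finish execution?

Timeline: | A 0-1 | B 1-2 | A 2-3 | B 3-4 | A 4-5 | B 5-6 | C 6-7 | A 7-8 | D 8-9 | E 9-10 | F 10-11 | C 11-12 | A 12-13 | G 13-14 | D 14-15 | E 15-16 | F 16-17 | C 17-18 | G 18-19 | E 19-20 | F 20-21 | C 21-22 | G 22-23 | E 23-24 | F 24-25 | C 25-26 | G 26-27 | E 27-28 | F 28-29 | C 29-30 | E 30-31 | F 31-32 | C 32-33 | E 33-34 | F 34-35 | C 35-36 | E 36-37 | F 37-38 | E 38-39 |
Completion: A=13  B=6  C=36  D=15  E=39  F=38  G=27

15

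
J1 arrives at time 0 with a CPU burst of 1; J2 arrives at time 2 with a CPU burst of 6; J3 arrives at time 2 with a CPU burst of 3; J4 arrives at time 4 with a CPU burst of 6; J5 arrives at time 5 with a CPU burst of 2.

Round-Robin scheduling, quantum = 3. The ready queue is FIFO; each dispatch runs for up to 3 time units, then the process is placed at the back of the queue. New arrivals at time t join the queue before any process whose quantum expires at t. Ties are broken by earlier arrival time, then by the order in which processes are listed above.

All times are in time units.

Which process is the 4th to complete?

J2

Timeline: | J1 0-1 | idle 1-2 | J2 2-5 | J3 5-8 | J4 8-11 | J5 11-13 | J2 13-16 | J4 16-19 |
Completion: J1=1  J2=16  J3=8  J4=19  J5=13
Finish order: J1 → J3 → J5 → J2 → J4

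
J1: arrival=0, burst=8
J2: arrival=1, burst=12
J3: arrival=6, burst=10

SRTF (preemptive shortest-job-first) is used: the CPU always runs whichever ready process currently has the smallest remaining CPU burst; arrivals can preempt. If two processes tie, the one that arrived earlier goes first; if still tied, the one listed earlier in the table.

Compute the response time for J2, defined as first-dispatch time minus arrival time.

Timeline: | J1 0-8 | J3 8-18 | J2 18-30 |
Completion: J1=8  J2=30  J3=18
Response(J2) = first start − arrival = 18 − 1 = 17

17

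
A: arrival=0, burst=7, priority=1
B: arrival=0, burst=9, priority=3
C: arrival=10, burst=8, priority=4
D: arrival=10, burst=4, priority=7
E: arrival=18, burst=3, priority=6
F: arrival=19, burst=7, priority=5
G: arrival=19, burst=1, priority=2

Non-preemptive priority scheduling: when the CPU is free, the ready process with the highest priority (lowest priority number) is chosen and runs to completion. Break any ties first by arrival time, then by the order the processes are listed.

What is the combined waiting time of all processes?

63

Gantt: | A 0-7 | B 7-16 | C 16-24 | G 24-25 | F 25-32 | E 32-35 | D 35-39 |
Completion: A=7  B=16  C=24  D=39  E=35  F=32  G=25
Waiting = turnaround − burst: A=0, B=7, C=6, D=25, E=14, F=6, G=5
Total waiting = 0 + 7 + 6 + 25 + 14 + 6 + 5 = 63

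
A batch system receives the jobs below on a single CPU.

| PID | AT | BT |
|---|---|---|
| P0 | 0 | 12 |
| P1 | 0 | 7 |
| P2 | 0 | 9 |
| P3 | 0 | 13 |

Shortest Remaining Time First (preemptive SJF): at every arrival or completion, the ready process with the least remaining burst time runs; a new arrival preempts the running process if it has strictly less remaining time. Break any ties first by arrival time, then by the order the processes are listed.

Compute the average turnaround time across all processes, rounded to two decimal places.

23.00

Timeline: | P1 0-7 | P2 7-16 | P0 16-28 | P3 28-41 |
Completion: P0=28  P1=7  P2=16  P3=41
Turnaround (C−A): P0=28  P1=7  P2=16  P3=41
Turnaround times: P0=28, P1=7, P2=16, P3=41
Average turnaround = (28+7+16+41) / 4 = 92/4 = 23.00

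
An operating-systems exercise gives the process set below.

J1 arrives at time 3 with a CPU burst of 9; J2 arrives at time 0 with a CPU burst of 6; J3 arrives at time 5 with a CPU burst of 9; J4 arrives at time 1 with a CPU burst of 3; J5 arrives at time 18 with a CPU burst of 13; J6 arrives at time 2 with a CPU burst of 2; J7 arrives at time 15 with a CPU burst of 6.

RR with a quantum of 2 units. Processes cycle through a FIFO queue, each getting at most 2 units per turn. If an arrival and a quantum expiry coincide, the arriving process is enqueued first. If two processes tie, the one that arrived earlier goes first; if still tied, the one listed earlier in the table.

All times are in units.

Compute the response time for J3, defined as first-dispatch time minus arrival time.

Gantt: | J2 0-2 | J4 2-4 | J6 4-6 | J2 6-8 | J1 8-10 | J4 10-11 | J3 11-13 | J2 13-15 | J1 15-17 | J3 17-19 | J7 19-21 | J1 21-23 | J5 23-25 | J3 25-27 | J7 27-29 | J1 29-31 | J5 31-33 | J3 33-35 | J7 35-37 | J1 37-38 | J5 38-40 | J3 40-41 | J5 41-48 |
Completion: J1=38  J2=15  J3=41  J4=11  J5=48  J6=6  J7=37
Response(J3) = first start − arrival = 11 − 5 = 6

6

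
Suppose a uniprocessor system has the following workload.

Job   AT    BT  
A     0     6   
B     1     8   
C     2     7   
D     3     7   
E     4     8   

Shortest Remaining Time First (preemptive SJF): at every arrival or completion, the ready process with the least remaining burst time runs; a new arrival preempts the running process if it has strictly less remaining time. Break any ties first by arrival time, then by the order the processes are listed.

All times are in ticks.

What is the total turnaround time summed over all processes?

93

Timeline: | A 0-6 | C 6-13 | D 13-20 | B 20-28 | E 28-36 |
Completion: A=6  B=28  C=13  D=20  E=36
Turnaround (C−A): A=6  B=27  C=11  D=17  E=32
Turnaround = completion − arrival: A=6, B=27, C=11, D=17, E=32
Total turnaround = 6 + 27 + 11 + 17 + 32 = 93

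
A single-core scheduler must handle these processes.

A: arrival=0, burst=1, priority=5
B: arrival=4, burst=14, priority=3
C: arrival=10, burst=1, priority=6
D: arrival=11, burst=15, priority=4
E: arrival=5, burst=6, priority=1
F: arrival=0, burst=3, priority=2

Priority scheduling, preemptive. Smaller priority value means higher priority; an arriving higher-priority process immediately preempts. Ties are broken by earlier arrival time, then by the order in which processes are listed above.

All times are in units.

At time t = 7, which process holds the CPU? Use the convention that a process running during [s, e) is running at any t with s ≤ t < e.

E

Timeline: | F 0-3 | A 3-4 | B 4-5 | E 5-11 | B 11-24 | D 24-39 | C 39-40 |
Completion: A=4  B=24  C=40  D=39  E=11  F=3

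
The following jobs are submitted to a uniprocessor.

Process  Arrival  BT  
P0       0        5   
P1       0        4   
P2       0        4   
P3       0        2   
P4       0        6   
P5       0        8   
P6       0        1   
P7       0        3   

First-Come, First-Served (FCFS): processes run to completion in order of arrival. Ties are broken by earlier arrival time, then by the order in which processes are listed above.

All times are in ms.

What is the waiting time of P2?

Schedule: | P0 0-5 | P1 5-9 | P2 9-13 | P3 13-15 | P4 15-21 | P5 21-29 | P6 29-30 | P7 30-33 |
Completion: P0=5  P1=9  P2=13  P3=15  P4=21  P5=29  P6=30  P7=33
Turnaround (C−A): P0=5  P1=9  P2=13  P3=15  P4=21  P5=29  P6=30  P7=33
Waiting(P2) = turnaround − burst = 13 − 4 = 9

9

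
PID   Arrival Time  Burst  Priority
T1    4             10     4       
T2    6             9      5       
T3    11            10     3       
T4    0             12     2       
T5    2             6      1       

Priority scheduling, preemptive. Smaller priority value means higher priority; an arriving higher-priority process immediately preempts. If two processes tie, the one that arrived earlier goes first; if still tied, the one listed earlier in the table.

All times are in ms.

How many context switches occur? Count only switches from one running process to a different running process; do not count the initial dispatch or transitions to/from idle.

5

Schedule: | T4 0-2 | T5 2-8 | T4 8-18 | T3 18-28 | T1 28-38 | T2 38-47 |
Completion: T1=38  T2=47  T3=28  T4=18  T5=8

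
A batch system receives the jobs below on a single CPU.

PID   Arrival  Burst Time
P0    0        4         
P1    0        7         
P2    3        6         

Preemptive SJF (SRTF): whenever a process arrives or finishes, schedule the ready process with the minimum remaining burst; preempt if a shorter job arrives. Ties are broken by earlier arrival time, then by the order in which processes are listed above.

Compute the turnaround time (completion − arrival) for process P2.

Gantt: | P0 0-4 | P2 4-10 | P1 10-17 |
Completion: P0=4  P1=17  P2=10
Turnaround (C−A): P0=4  P1=17  P2=7
Turnaround(P2) = completion − arrival = 10 − 3 = 7

7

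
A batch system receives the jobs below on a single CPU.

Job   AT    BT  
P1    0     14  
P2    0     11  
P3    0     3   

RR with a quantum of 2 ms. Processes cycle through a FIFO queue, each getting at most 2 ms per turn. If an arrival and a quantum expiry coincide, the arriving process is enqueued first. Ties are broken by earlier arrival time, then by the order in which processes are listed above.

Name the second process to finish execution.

P2

Gantt: | P1 0-2 | P2 2-4 | P3 4-6 | P1 6-8 | P2 8-10 | P3 10-11 | P1 11-13 | P2 13-15 | P1 15-17 | P2 17-19 | P1 19-21 | P2 21-23 | P1 23-25 | P2 25-26 | P1 26-28 |
Completion: P1=28  P2=26  P3=11
Turnaround (C−A): P1=28  P2=26  P3=11
Finish order: P3 → P2 → P1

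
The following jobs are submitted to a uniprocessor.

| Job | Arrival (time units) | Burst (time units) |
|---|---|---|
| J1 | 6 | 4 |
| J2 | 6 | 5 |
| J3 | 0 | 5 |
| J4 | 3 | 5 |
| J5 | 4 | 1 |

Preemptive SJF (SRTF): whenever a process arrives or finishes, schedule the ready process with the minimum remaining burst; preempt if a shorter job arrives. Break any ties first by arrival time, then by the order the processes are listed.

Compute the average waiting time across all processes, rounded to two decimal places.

Timeline: | J3 0-5 | J5 5-6 | J1 6-10 | J4 10-15 | J2 15-20 |
Completion: J1=10  J2=20  J3=5  J4=15  J5=6
Waiting times: J1=0, J2=9, J3=0, J4=7, J5=1
Average waiting = (0+9+0+7+1) / 5 = 17/5 = 3.40

3.40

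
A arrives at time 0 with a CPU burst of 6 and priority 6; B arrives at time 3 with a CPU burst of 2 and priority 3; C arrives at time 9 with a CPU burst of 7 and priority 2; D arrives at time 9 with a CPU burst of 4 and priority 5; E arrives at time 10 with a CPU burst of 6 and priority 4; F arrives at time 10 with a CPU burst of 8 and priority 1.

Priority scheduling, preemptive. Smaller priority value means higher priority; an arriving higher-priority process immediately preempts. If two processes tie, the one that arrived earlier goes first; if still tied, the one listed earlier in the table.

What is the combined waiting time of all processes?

45

Gantt: | A 0-3 | B 3-5 | A 5-8 | idle 8-9 | C 9-10 | F 10-18 | C 18-24 | E 24-30 | D 30-34 |
Completion: A=8  B=5  C=24  D=34  E=30  F=18
Turnaround (C−A): A=8  B=2  C=15  D=25  E=20  F=8
Waiting = turnaround − burst: A=2, B=0, C=8, D=21, E=14, F=0
Total waiting = 2 + 0 + 8 + 21 + 14 + 0 = 45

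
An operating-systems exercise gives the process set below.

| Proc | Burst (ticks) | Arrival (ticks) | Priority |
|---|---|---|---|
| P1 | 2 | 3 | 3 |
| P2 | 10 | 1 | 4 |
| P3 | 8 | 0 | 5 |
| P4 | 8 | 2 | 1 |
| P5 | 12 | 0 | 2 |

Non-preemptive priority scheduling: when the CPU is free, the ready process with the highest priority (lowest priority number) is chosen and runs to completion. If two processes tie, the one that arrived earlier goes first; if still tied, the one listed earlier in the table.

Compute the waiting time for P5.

0

Schedule: | P5 0-12 | P4 12-20 | P1 20-22 | P2 22-32 | P3 32-40 |
Completion: P1=22  P2=32  P3=40  P4=20  P5=12
Turnaround (C−A): P1=19  P2=31  P3=40  P4=18  P5=12
Waiting(P5) = turnaround − burst = 12 − 12 = 0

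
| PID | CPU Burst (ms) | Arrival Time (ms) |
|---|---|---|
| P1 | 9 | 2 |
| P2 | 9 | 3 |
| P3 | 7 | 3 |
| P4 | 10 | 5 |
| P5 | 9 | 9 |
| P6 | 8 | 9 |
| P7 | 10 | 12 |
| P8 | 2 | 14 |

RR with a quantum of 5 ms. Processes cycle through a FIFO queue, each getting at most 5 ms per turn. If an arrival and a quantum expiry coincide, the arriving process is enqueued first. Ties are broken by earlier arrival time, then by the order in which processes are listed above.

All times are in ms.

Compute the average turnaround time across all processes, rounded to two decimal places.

43.63

Gantt: | idle 0-2 | P1 2-7 | P2 7-12 | P3 12-17 | P4 17-22 | P1 22-26 | P5 26-31 | P6 31-36 | P7 36-41 | P2 41-45 | P8 45-47 | P3 47-49 | P4 49-54 | P5 54-58 | P6 58-61 | P7 61-66 |
Completion: P1=26  P2=45  P3=49  P4=54  P5=58  P6=61  P7=66  P8=47
Turnaround (C−A): P1=24  P2=42  P3=46  P4=49  P5=49  P6=52  P7=54  P8=33
Turnaround times: P1=24, P2=42, P3=46, P4=49, P5=49, P6=52, P7=54, P8=33
Average turnaround = (24+42+46+49+49+52+54+33) / 8 = 349/8 = 43.63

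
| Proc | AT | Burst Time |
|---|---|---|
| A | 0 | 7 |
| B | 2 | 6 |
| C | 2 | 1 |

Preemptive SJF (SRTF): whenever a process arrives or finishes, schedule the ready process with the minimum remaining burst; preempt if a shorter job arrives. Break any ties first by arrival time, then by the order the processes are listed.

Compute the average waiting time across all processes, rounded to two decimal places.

Gantt: | A 0-2 | C 2-3 | A 3-8 | B 8-14 |
Completion: A=8  B=14  C=3
Waiting times: A=1, B=6, C=0
Average waiting = (1+6+0) / 3 = 7/3 = 2.33

2.33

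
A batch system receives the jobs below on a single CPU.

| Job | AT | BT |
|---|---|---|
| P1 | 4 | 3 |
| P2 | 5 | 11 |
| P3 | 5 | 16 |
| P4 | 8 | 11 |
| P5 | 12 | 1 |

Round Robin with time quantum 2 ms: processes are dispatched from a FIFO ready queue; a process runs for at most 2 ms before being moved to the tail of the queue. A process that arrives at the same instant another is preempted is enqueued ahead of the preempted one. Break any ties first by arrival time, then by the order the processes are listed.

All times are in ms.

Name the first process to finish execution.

P1

Timeline: | idle 0-4 | P1 4-6 | P2 6-8 | P3 8-10 | P1 10-11 | P4 11-13 | P2 13-15 | P3 15-17 | P5 17-18 | P4 18-20 | P2 20-22 | P3 22-24 | P4 24-26 | P2 26-28 | P3 28-30 | P4 30-32 | P2 32-34 | P3 34-36 | P4 36-38 | P2 38-39 | P3 39-41 | P4 41-42 | P3 42-46 |
Completion: P1=11  P2=39  P3=46  P4=42  P5=18
Turnaround (C−A): P1=7  P2=34  P3=41  P4=34  P5=6
Finish order: P1 → P5 → P2 → P4 → P3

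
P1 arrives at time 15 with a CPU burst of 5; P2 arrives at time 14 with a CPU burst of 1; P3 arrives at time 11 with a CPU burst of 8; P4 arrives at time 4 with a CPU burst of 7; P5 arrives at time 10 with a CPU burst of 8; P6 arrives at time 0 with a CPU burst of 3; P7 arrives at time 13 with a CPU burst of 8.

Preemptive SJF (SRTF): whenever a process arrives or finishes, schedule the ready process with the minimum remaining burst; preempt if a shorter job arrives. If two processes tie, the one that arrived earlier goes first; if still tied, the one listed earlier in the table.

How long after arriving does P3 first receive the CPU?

14

Schedule: | P6 0-3 | idle 3-4 | P4 4-11 | P5 11-14 | P2 14-15 | P5 15-20 | P1 20-25 | P3 25-33 | P7 33-41 |
Completion: P1=25  P2=15  P3=33  P4=11  P5=20  P6=3  P7=41
Response(P3) = first start − arrival = 25 − 11 = 14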